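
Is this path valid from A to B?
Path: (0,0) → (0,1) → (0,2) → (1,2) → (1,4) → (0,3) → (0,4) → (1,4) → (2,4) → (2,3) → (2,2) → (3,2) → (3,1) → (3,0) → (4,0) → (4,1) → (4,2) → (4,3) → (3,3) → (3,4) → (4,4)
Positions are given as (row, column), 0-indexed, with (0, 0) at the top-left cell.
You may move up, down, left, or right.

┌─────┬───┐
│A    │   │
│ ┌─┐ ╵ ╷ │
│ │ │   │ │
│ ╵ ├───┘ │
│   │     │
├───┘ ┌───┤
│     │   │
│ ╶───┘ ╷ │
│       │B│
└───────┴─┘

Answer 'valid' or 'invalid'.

Checking path validity:
Result: Invalid move at step 4: cannot move from (1, 2) to (1, 4).

invalid

Correct solution:

┌─────┬───┐
│A → ↓│↱ ↓│
│ ┌─┐ ╵ ╷ │
│ │ │↳ ↑│↓│
│ ╵ ├───┘ │
│   │↓ ← ↲│
├───┘ ┌───┤
│↓ ← ↲│↱ ↓│
│ ╶───┘ ╷ │
│↳ → → ↑│B│
└───────┴─┘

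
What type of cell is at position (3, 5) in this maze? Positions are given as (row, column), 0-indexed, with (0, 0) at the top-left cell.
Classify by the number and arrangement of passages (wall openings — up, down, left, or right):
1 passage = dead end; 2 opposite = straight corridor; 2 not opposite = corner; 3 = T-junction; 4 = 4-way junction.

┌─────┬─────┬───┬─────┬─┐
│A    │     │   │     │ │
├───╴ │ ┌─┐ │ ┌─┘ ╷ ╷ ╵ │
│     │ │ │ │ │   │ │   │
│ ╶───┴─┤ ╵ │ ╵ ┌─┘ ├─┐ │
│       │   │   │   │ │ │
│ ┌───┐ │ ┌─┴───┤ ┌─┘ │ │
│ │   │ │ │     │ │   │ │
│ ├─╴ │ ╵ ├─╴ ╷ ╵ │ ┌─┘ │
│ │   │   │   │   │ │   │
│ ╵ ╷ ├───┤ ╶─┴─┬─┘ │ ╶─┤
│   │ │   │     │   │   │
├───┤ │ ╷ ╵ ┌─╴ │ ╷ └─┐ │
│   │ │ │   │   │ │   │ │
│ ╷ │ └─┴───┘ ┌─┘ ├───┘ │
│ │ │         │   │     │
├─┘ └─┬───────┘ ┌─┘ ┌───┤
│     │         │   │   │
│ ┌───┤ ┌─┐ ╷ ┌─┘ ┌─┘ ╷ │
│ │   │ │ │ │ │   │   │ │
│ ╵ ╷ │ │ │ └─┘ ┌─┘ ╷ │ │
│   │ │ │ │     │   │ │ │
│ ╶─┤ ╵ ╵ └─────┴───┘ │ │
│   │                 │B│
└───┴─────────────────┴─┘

Checking cell at (3, 5):
Number of passages: 1
Cell type: dead end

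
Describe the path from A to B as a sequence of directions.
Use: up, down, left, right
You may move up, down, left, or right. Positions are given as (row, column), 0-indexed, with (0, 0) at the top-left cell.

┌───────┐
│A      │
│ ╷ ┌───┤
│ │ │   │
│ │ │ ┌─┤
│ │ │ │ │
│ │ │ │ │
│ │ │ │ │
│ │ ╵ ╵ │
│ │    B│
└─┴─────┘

Finding the path and converting it to directions:
Path through cells: (0,0) → (0,1) → (1,1) → (2,1) → (3,1) → (4,1) → (4,2) → (4,3)
Directions: right, down, down, down, down, right, right

Solution:

┌───────┐
│A ↓    │
│ ╷ ┌───┤
│ │↓│   │
│ │ │ ┌─┤
│ │↓│ │ │
│ │ │ │ │
│ │↓│ │ │
│ │ ╵ ╵ │
│ │↳ → B│
└─┴─────┘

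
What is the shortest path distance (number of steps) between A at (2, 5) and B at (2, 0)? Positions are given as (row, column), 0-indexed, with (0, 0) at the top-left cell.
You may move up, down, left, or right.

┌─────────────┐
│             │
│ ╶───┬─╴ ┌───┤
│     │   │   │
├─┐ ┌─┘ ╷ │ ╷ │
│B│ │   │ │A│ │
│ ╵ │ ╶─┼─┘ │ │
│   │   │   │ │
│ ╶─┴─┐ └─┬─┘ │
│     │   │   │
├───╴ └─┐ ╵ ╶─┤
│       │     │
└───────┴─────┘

Finding path from (2, 5) to (2, 0):
Path: (2,5) → (1,5) → (1,6) → (2,6) → (3,6) → (4,6) → (4,5) → (5,5) → (5,4) → (4,4) → (4,3) → (3,3) → (3,2) → (2,2) → (2,3) → (1,3) → (1,4) → (0,4) → (0,3) → (0,2) → (0,1) → (0,0) → (1,0) → (1,1) → (2,1) → (3,1) → (3,0) → (2,0)
Distance: 27 steps

Solution:

┌─────────────┐
│↓ ← ← ← ↰    │
│ ╶───┬─╴ ┌───┤
│↳ ↓  │↱ ↑│↱ ↓│
├─┐ ┌─┘ ╷ │ ╷ │
│B│↓│↱ ↑│ │A│↓│
│ ╵ │ ╶─┼─┘ │ │
│↑ ↲│↑ ↰│   │↓│
│ ╶─┴─┐ └─┬─┘ │
│     │↑ ↰│↓ ↲│
├───╴ └─┐ ╵ ╶─┤
│       │↑ ↲  │
└───────┴─────┘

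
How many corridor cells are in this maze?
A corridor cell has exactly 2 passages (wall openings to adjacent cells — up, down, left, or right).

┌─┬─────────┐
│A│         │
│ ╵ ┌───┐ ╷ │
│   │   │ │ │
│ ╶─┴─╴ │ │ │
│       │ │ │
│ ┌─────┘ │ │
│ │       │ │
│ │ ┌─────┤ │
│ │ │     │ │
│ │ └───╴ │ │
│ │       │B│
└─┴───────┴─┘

Counting cells with exactly 2 passages:
Total corridor cells: 28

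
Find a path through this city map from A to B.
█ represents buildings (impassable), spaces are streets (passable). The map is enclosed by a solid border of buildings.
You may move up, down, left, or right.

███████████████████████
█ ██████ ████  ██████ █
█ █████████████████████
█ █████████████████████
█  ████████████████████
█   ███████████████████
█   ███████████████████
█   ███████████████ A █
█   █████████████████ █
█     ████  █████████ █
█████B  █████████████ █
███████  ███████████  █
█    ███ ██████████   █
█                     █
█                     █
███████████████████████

Finding the shortest path from A to B:
Movement: cardinal only
Path length: 26 steps
Directions: right → down → down → down → down → down → down → left → left → left → left → left → left → left → left → left → left → left → left → left → up → up → left → up → left → left

Solution:

███████████████████████
█ ██████ ████  ██████ █
█ █████████████████████
█ █████████████████████
█  ████████████████████
█   ███████████████████
█   ███████████████████
█   ███████████████ A↓█
█   █████████████████↓█
█     ████  █████████↓█
█████B←↰█████████████↓█
███████↑↰███████████ ↓█
█    ███↑██████████  ↓█
█       ↑←←←←←←←←←←←←↲█
█                     █
███████████████████████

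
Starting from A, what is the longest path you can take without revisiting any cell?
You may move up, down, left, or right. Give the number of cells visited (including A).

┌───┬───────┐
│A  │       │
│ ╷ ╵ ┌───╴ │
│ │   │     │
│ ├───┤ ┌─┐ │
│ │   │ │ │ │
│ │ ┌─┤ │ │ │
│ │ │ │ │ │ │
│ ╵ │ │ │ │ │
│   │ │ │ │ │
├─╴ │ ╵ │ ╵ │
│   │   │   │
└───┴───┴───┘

Finding longest simple path using DFS:
Start: (0, 0)
Longest path visits 18 cells
Path: A → right → down → right → up → right → right → right → down → left → left → down → down → down → down → left → up → up

Solution:

┌───┬───────┐
│A ↓│↱ → → ↓│
│ ╷ ╵ ┌───╴ │
│ │↳ ↑│↓ ← ↲│
│ ├───┤ ┌─┐ │
│ │   │↓│ │ │
│ │ ┌─┤ │ │ │
│ │ │B│↓│ │ │
│ ╵ │ │ │ │ │
│   │↑│↓│ │ │
├─╴ │ ╵ │ ╵ │
│   │↑ ↲│   │
└───┴───┴───┘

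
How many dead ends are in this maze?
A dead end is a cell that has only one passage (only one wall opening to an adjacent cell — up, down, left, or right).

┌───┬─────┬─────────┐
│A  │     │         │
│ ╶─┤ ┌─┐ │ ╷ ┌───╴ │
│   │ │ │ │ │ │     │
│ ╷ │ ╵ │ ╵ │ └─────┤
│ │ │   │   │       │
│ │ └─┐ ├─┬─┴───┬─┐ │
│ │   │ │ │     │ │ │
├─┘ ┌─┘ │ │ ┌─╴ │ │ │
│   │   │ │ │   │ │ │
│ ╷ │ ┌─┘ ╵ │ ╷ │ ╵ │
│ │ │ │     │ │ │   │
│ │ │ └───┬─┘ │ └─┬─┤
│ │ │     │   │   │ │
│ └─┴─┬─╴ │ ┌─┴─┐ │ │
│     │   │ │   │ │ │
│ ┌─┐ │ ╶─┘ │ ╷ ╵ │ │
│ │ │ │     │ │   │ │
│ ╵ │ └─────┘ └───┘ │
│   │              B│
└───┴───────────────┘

Checking each cell for number of passages:

Dead ends found at positions:
  (0, 1)
  (1, 3)
  (1, 7)
  (3, 0)
  (3, 2)
  (3, 4)
  (3, 8)
  (5, 3)
  (6, 1)
  (6, 9)
  (8, 1)
Total dead ends: 11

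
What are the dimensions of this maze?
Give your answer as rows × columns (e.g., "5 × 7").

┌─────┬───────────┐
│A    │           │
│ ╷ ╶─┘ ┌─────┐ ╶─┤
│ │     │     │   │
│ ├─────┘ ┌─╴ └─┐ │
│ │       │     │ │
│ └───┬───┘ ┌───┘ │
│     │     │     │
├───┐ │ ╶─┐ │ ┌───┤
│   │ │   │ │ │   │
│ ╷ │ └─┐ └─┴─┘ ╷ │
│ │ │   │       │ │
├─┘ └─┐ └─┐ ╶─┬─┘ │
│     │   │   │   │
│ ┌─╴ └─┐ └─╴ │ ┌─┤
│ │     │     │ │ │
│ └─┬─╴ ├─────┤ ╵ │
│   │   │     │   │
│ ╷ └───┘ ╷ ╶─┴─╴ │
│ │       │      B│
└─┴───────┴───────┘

Counting the maze dimensions:
Rows (vertical): 10
Columns (horizontal): 9
Dimensions: 10 × 9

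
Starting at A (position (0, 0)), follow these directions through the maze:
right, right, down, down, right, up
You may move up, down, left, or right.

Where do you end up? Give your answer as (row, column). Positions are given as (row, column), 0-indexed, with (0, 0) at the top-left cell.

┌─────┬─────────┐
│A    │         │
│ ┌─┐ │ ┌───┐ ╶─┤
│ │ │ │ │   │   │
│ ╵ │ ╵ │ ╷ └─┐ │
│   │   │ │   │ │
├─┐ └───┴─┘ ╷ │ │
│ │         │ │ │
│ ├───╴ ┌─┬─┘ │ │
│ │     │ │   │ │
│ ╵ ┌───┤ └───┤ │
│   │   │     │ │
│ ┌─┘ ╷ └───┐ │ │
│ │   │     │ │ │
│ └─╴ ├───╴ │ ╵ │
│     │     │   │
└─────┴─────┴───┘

Following directions step by step:
Start: (0, 0)
  right: (0, 0) → (0, 1)
  right: (0, 1) → (0, 2)
  down: (0, 2) → (1, 2)
  down: (1, 2) → (2, 2)
  right: (2, 2) → (2, 3)
  up: (2, 3) → (1, 3)
Final position: (1, 3)

Path taken:

┌─────┬─────────┐
│A → ↓│         │
│ ┌─┐ │ ┌───┐ ╶─┤
│ │ │↓│B│   │   │
│ ╵ │ ╵ │ ╷ └─┐ │
│   │↳ ↑│ │   │ │
├─┐ └───┴─┘ ╷ │ │
│ │         │ │ │
│ ├───╴ ┌─┬─┘ │ │
│ │     │ │   │ │
│ ╵ ┌───┤ └───┤ │
│   │   │     │ │
│ ┌─┘ ╷ └───┐ │ │
│ │   │     │ │ │
│ └─╴ ├───╴ │ ╵ │
│     │     │   │
└─────┴─────┴───┘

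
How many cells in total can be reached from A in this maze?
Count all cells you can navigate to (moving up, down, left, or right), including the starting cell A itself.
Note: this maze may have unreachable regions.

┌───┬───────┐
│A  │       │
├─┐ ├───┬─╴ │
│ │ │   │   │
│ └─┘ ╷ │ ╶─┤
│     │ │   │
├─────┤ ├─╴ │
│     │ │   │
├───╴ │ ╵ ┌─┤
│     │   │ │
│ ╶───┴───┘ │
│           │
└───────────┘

Using BFS/flood-fill to find all reachable cells from A:
Maze size: 6 × 6 = 36 total cells
33 cell(s) are walled off and cannot be reached from A.
Reachable cells: 3

Reachable region (· marks reachable cells):

┌───┬───────┐
│A ·│       │
├─┐ ├───┬─╴ │
│ │·│   │   │
│ └─┘ ╷ │ ╶─┤
│     │ │   │
├─────┤ ├─╴ │
│     │ │   │
├───╴ │ ╵ ┌─┤
│     │   │ │
│ ╶───┴───┘ │
│           │
└───────────┘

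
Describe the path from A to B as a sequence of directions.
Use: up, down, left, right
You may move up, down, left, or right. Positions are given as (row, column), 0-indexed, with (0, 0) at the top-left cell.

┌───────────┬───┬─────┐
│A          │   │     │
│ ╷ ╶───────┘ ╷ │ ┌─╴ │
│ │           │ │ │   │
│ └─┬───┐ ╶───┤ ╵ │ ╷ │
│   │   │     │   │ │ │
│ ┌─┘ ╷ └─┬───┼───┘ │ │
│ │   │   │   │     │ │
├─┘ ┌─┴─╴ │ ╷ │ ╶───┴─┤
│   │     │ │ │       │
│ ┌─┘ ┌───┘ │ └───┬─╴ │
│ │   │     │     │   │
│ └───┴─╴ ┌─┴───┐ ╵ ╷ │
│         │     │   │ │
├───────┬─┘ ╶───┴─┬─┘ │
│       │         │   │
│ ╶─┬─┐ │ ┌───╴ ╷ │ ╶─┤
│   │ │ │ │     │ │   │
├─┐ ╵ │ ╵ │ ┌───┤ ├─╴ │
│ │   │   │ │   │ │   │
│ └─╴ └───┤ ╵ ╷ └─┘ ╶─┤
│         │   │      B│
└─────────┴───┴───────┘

Finding the path and converting it to directions:
Path through cells: (0,0) → (0,1) → (1,1) → (1,2) → (1,3) → (1,4) → (1,5) → (1,6) → (0,6) → (0,7) → (1,7) → (2,7) → (2,8) → (1,8) → (0,8) → (0,9) → (0,10) → (1,10) → (1,9) → (2,9) → (3,9) → (3,8) → (3,7) → (4,7) → (4,8) → (4,9) → (4,10) → (5,10) → (6,10) → (7,10) → (7,9) → (8,9) → (8,10) → (9,10) → (9,9) → (10,9) → (10,10)
Directions: right, down, right, right, right, right, right, up, right, down, down, right, up, up, right, right, down, left, down, down, left, left, down, right, right, right, down, down, down, left, down, right, down, left, down, right

Solution:

┌───────────┬───┬─────┐
│A ↓        │↱ ↓│↱ → ↓│
│ ╷ ╶───────┘ ╷ │ ┌─╴ │
│ │↳ → → → → ↑│↓│↑│↓ ↲│
│ └─┬───┐ ╶───┤ ╵ │ ╷ │
│   │   │     │↳ ↑│↓│ │
│ ┌─┘ ╷ └─┬───┼───┘ │ │
│ │   │   │   │↓ ← ↲│ │
├─┘ ┌─┴─╴ │ ╷ │ ╶───┴─┤
│   │     │ │ │↳ → → ↓│
│ ┌─┘ ┌───┘ │ └───┬─╴ │
│ │   │     │     │  ↓│
│ └───┴─╴ ┌─┴───┐ ╵ ╷ │
│         │     │   │↓│
├───────┬─┘ ╶───┴─┬─┘ │
│       │         │↓ ↲│
│ ╶─┬─┐ │ ┌───╴ ╷ │ ╶─┤
│   │ │ │ │     │ │↳ ↓│
├─┐ ╵ │ ╵ │ ┌───┤ ├─╴ │
│ │   │   │ │   │ │↓ ↲│
│ └─╴ └───┤ ╵ ╷ └─┘ ╶─┤
│         │   │    ↳ B│
└─────────┴───┴───────┘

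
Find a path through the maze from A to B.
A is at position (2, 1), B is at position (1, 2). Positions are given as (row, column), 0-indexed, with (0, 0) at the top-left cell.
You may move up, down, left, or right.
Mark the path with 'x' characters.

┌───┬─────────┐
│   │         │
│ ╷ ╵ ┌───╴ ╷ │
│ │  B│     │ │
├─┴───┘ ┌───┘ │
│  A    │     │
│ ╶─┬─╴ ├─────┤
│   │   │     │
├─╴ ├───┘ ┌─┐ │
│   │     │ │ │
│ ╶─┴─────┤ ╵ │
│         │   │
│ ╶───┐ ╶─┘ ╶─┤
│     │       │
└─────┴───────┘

Finding the shortest path from (2, 1) to (1, 2):
Path length: 10 steps
Directions: right → right → up → right → right → up → left → left → left → down

Solution:

┌───┬─────────┐
│   │x x x x  │
│ ╷ ╵ ┌───╴ ╷ │
│ │  B│x x x│ │
├─┴───┘ ┌───┘ │
│  A x x│     │
│ ╶─┬─╴ ├─────┤
│   │   │     │
├─╴ ├───┘ ┌─┐ │
│   │     │ │ │
│ ╶─┴─────┤ ╵ │
│         │   │
│ ╶───┐ ╶─┘ ╶─┤
│     │       │
└─────┴───────┘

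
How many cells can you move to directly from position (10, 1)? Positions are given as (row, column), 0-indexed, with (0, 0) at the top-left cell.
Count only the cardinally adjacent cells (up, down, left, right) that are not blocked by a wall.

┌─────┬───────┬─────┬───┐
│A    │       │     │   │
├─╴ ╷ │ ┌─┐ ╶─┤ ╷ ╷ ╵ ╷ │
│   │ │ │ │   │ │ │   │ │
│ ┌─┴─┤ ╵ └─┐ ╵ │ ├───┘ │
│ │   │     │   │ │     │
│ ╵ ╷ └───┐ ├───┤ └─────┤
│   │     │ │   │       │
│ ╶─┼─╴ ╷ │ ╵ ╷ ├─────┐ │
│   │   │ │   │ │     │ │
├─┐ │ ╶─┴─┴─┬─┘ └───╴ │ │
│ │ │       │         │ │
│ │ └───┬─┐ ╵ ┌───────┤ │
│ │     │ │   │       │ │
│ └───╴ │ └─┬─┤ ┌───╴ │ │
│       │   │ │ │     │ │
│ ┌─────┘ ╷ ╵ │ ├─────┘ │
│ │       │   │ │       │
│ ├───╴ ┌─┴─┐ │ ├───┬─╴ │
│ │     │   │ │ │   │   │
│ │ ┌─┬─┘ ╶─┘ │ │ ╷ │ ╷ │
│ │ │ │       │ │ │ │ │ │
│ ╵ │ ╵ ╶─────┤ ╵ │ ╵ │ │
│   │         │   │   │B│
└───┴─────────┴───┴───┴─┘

Checking passable neighbors of (10, 1):
Neighbors: (9, 1), (11, 1)
Count: 2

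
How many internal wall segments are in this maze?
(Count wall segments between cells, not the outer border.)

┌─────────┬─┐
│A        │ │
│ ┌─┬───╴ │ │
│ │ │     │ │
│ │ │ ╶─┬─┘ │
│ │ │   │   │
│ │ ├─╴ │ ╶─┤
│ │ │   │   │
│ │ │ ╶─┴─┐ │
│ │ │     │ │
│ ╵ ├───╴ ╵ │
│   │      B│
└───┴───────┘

Counting internal wall segments:
Total internal walls: 25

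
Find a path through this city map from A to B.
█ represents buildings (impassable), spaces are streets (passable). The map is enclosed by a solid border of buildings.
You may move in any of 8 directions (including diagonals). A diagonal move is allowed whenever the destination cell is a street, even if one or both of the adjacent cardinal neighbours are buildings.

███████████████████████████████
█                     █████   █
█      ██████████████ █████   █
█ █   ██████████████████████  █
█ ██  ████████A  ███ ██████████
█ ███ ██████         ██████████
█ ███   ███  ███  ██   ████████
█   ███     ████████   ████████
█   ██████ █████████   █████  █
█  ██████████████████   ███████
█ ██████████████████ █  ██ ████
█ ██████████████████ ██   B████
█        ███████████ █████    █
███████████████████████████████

Finding the shortest path from A to B:
Movement: 8-directional
Path length: 13 steps
Directions: right → right → down-right → right → right → down-right → down → down-right → down-right → down-right → down-right → right → right

Solution:

███████████████████████████████
█                     █████   █
█      ██████████████ █████   █
█ █   ██████████████████████  █
█ ██  ████████A→↘███ ██████████
█ ███ ██████     →→↘ ██████████
█ ███   ███  ███  ██↓  ████████
█   ███     ████████↘  ████████
█   ██████ █████████ ↘ █████  █
█  ██████████████████ ↘ ███████
█ ██████████████████ █ ↘██ ████
█ ██████████████████ ██ →→B████
█        ███████████ █████    █
███████████████████████████████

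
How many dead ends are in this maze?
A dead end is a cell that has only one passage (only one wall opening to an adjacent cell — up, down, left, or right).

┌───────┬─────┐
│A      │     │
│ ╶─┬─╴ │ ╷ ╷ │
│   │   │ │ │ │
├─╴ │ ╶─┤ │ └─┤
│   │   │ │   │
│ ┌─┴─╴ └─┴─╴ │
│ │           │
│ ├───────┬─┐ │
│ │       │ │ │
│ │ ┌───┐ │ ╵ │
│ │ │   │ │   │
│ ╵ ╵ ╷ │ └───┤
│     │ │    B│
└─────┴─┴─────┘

Checking each cell for number of passages:

Dead ends found at positions:
  (1, 6)
  (2, 4)
  (3, 1)
  (4, 5)
  (6, 3)
  (6, 6)
Total dead ends: 6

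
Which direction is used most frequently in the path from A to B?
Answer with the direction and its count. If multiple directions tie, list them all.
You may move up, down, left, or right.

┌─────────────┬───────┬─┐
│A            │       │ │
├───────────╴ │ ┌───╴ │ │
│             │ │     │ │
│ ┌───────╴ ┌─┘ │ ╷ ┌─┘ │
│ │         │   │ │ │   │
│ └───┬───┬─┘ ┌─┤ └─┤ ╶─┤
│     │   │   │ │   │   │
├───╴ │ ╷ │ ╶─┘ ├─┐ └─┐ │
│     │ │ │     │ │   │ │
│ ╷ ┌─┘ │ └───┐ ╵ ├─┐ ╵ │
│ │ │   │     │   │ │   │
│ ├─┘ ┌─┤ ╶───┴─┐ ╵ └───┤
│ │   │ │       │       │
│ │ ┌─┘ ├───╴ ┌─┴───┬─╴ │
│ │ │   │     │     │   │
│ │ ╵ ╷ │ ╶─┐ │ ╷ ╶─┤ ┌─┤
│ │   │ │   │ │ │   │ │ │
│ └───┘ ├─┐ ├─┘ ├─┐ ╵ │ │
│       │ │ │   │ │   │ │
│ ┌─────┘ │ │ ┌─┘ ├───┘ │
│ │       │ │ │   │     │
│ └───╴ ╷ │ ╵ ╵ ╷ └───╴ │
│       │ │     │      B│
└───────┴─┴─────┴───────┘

Directions: right, right, right, right, right, right, down, left, left, left, left, left, left, down, down, right, right, down, left, left, down, down, down, down, down, right, right, right, up, up, left, down, left, up, up, right, up, right, up, up, right, down, down, down, right, right, down, left, left, down, right, down, down, down, right, right, up, right, down, right, right, right
Counts: {'right': 23, 'down': 19, 'left': 12, 'up': 8}
Most common: right (23 times)

Solution:

┌─────────────┬───────┬─┐
│A → → → → → ↓│       │ │
├───────────╴ │ ┌───╴ │ │
│↓ ← ← ← ← ← ↲│ │     │ │
│ ┌───────╴ ┌─┘ │ ╷ ┌─┘ │
│↓│         │   │ │ │   │
│ └───┬───┬─┘ ┌─┤ └─┤ ╶─┤
│↳ → ↓│↱ ↓│   │ │   │   │
├───╴ │ ╷ │ ╶─┘ ├─┐ └─┐ │
│↓ ← ↲│↑│↓│     │ │   │ │
│ ╷ ┌─┘ │ └───┐ ╵ ├─┐ ╵ │
│↓│ │↱ ↑│↓    │   │ │   │
│ ├─┘ ┌─┤ ╶───┴─┐ ╵ └───┤
│↓│↱ ↑│ │↳ → ↓  │       │
│ │ ┌─┘ ├───╴ ┌─┴───┬─╴ │
│↓│↑│↓ ↰│↓ ← ↲│     │   │
│ │ ╵ ╷ │ ╶─┐ │ ╷ ╶─┤ ┌─┤
│↓│↑ ↲│↑│↳ ↓│ │ │   │ │ │
│ └───┘ ├─┐ ├─┘ ├─┐ ╵ │ │
│↳ → → ↑│ │↓│   │ │   │ │
│ ┌─────┘ │ │ ┌─┘ ├───┘ │
│ │       │↓│ │↱ ↓│     │
│ └───╴ ╷ │ ╵ ╵ ╷ └───╴ │
│       │ │↳ → ↑│↳ → → B│
└───────┴─┴─────┴───────┘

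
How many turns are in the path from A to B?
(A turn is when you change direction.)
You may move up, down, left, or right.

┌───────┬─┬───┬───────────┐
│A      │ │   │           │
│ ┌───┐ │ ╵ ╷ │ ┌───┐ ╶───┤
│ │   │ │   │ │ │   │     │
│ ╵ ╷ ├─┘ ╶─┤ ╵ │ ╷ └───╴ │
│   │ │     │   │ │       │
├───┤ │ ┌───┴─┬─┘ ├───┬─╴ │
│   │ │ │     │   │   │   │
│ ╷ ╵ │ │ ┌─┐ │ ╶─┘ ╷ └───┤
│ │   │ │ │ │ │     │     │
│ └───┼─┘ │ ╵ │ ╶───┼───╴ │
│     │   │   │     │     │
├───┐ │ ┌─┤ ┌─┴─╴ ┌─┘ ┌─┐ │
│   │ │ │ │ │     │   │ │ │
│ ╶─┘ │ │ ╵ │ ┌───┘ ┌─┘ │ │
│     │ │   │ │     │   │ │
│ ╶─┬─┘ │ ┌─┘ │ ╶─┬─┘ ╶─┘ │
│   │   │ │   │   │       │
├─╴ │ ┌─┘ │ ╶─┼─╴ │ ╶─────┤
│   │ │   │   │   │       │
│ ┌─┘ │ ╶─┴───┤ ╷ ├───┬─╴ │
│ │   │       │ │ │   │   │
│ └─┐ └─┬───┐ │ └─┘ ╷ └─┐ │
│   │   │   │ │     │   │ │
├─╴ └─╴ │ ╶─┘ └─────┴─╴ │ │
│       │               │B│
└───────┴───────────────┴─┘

Directions: down, down, right, up, right, down, down, down, left, up, left, down, down, right, right, down, down, left, left, down, right, down, left, down, down, right, down, right, right, up, left, up, up, up, right, up, up, up, right, up, up, right, right, down, down, left, down, down, left, down, down, left, down, right, right, right, down, down, right, right, right, right, right, up, left, up, left, down, left, left, up, up, right, up, left, up, right, right, up, right, up, right, right, down, down, down, left, left, left, down, right, right, right, down, down, down
Number of turns: 58

Solution:

┌───────┬─┬───┬───────────┐
│A      │ │   │           │
│ ┌───┐ │ ╵ ╷ │ ┌───┐ ╶───┤
│↓│↱ ↓│ │   │ │ │   │     │
│ ╵ ╷ ├─┘ ╶─┤ ╵ │ ╷ └───╴ │
│↳ ↑│↓│     │   │ │       │
├───┤ │ ┌───┴─┬─┘ ├───┬─╴ │
│↓ ↰│↓│ │↱ → ↓│   │   │   │
│ ╷ ╵ │ │ ┌─┐ │ ╶─┘ ╷ └───┤
│↓│↑ ↲│ │↑│ │↓│     │     │
│ └───┼─┘ │ ╵ │ ╶───┼───╴ │
│↳ → ↓│↱ ↑│↓ ↲│     │↱ → ↓│
├───┐ │ ┌─┤ ┌─┴─╴ ┌─┘ ┌─┐ │
│   │↓│↑│ │↓│     │↱ ↑│ │↓│
│ ╶─┘ │ │ ╵ │ ┌───┘ ┌─┘ │ │
│↓ ← ↲│↑│↓ ↲│ │↱ → ↑│   │↓│
│ ╶─┬─┘ │ ┌─┘ │ ╶─┬─┘ ╶─┘ │
│↳ ↓│↱ ↑│↓│   │↑ ↰│↓ ← ← ↲│
├─╴ │ ┌─┘ │ ╶─┼─╴ │ ╶─────┤
│↓ ↲│↑│↓ ↲│   │↱ ↑│↳ → → ↓│
│ ┌─┘ │ ╶─┴───┤ ╷ ├───┬─╴ │
│↓│  ↑│↳ → → ↓│↑│ │↓ ↰│  ↓│
│ └─┐ └─┬───┐ │ └─┘ ╷ └─┐ │
│↳ ↓│↑ ↰│   │↓│↑ ← ↲│↑ ↰│↓│
├─╴ └─╴ │ ╶─┘ └─────┴─╴ │ │
│  ↳ → ↑│    ↳ → → → → ↑│B│
└───────┴───────────────┴─┘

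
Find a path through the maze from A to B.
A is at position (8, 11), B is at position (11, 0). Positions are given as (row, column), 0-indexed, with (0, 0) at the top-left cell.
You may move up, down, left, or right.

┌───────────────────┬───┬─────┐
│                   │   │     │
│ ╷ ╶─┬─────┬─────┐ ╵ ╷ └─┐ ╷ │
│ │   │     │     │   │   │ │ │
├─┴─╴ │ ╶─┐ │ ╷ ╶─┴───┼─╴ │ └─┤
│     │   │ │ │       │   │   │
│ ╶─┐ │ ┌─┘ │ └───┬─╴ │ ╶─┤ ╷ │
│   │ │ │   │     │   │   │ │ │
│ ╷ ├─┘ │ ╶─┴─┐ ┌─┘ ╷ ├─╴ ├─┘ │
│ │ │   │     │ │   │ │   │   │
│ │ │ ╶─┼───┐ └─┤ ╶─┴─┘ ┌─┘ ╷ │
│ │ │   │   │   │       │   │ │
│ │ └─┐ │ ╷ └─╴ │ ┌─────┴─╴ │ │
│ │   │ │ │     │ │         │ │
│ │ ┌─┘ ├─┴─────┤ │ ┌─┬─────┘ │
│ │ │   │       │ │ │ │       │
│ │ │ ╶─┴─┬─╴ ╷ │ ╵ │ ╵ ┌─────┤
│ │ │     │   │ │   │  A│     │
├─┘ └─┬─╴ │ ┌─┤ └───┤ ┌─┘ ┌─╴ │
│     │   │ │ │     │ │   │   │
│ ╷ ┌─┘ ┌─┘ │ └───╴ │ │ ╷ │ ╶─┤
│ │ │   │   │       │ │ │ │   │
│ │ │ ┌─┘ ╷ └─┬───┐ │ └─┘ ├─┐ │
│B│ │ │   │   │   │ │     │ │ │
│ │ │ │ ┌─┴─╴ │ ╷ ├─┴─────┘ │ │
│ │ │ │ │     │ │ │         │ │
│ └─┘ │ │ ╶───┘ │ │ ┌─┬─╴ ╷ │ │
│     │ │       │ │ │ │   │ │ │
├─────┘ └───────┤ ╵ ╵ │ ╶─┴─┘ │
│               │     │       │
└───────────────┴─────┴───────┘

Finding the shortest path from (8, 11) to (11, 0):
Path length: 60 steps
Directions: up → right → right → right → up → up → up → left → down → down → left → left → left → left → down → down → left → up → up → up → right → right → right → up → right → up → left → up → right → up → left → up → left → down → left → up → left → left → left → left → left → left → left → left → down → right → down → left → left → down → right → down → down → down → down → down → down → left → down → down

Solution:

┌───────────────────┬───┬─────┐
│  ↓ ← ← ← ← ← ← ← ↰│↓ ↰│     │
│ ╷ ╶─┬─────┬─────┐ ╵ ╷ └─┐ ╷ │
│ │↳ ↓│     │     │↑ ↲│↑ ↰│ │ │
├─┴─╴ │ ╶─┐ │ ╷ ╶─┴───┼─╴ │ └─┤
│↓ ← ↲│   │ │ │       │↱ ↑│   │
│ ╶─┐ │ ┌─┘ │ └───┬─╴ │ ╶─┤ ╷ │
│↳ ↓│ │ │   │     │   │↑ ↰│ │ │
│ ╷ ├─┘ │ ╶─┴─┐ ┌─┘ ╷ ├─╴ ├─┘ │
│ │↓│   │     │ │   │ │↱ ↑│↓ ↰│
│ │ │ ╶─┼───┐ └─┤ ╶─┴─┘ ┌─┘ ╷ │
│ │↓│   │   │   │↱ → → ↑│  ↓│↑│
│ │ └─┐ │ ╷ └─╴ │ ┌─────┴─╴ │ │
│ │↓  │ │ │     │↑│↓ ← ← ← ↲│↑│
│ │ ┌─┘ ├─┴─────┤ │ ┌─┬─────┘ │
│ │↓│   │       │↑│↓│ │↱ → → ↑│
│ │ │ ╶─┴─┬─╴ ╷ │ ╵ │ ╵ ┌─────┤
│ │↓│     │   │ │↑ ↲│  A│     │
├─┘ └─┬─╴ │ ┌─┤ └───┤ ┌─┘ ┌─╴ │
│↓ ↲  │   │ │ │     │ │   │   │
│ ╷ ┌─┘ ┌─┘ │ └───╴ │ │ ╷ │ ╶─┤
│↓│ │   │   │       │ │ │ │   │
│ │ │ ┌─┘ ╷ └─┬───┐ │ └─┘ ├─┐ │
│B│ │ │   │   │   │ │     │ │ │
│ │ │ │ ┌─┴─╴ │ ╷ ├─┴─────┘ │ │
│ │ │ │ │     │ │ │         │ │
│ └─┘ │ │ ╶───┘ │ │ ┌─┬─╴ ╷ │ │
│     │ │       │ │ │ │   │ │ │
├─────┘ └───────┤ ╵ ╵ │ ╶─┴─┘ │
│               │     │       │
└───────────────┴─────┴───────┘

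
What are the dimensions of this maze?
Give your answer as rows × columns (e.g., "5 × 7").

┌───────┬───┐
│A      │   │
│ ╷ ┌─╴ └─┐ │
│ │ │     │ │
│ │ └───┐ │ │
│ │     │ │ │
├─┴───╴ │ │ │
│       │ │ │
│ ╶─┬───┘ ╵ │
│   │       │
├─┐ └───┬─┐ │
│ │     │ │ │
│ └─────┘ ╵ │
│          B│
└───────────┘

Counting the maze dimensions:
Rows (vertical): 7
Columns (horizontal): 6
Dimensions: 7 × 6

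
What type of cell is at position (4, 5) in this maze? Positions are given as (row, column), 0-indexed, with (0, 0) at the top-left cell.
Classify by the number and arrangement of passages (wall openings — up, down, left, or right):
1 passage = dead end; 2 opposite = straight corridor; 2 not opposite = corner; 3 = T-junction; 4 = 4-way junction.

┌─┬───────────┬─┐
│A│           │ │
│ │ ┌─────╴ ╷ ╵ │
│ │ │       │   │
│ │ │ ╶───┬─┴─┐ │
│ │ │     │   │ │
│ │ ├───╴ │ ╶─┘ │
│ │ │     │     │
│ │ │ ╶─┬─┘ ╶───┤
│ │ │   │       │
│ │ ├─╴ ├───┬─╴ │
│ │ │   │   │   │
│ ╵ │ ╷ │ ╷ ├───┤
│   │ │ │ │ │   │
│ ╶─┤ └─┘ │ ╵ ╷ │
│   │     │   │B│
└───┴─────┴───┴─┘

Checking cell at (4, 5):
Number of passages: 3
Cell type: T-junction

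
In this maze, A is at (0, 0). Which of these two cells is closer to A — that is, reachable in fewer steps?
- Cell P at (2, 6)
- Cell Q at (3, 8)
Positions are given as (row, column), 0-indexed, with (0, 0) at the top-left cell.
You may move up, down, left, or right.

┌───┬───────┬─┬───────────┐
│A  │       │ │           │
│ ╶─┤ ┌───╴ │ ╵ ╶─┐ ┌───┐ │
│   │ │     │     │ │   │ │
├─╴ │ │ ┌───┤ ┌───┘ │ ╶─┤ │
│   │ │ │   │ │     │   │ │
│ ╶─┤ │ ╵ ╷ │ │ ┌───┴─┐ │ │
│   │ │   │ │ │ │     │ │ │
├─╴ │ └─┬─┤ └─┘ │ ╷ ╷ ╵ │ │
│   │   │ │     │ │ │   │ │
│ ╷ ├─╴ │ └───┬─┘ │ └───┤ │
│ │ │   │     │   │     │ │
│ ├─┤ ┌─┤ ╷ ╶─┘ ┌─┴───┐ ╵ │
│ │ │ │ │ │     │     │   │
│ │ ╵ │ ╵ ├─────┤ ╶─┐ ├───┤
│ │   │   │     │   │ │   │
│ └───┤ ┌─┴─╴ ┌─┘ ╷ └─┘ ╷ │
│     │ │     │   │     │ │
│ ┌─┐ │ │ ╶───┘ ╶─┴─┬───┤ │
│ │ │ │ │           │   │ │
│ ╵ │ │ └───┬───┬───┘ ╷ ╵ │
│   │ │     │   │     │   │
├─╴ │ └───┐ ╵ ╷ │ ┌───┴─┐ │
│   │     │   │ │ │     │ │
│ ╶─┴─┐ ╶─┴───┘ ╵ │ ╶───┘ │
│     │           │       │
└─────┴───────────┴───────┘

Shortest path A → P at (2, 6): 66 steps
Shortest path A → Q at (3, 8): 45 steps

Q is closer (45 steps vs 66 steps).

Path to P:

┌───┬───────┬─┬───────────┐
│A  │       │ │↓ ← ← ← ← ↰│
│ ╶─┤ ┌───╴ │ ╵ ╶─┐ ┌───┐ │
│↳ ↓│ │     │↓ ↲  │ │   │↑│
├─╴ │ │ ┌───┤ ┌───┘ │ ╶─┤ │
│↓ ↲│ │ │   │P│     │   │↑│
│ ╶─┤ │ ╵ ╷ │ │ ┌───┴─┐ │ │
│↳ ↓│ │   │ │ │ │↱ ↓  │ │↑│
├─╴ │ └─┬─┤ └─┘ │ ╷ ╷ ╵ │ │
│↓ ↲│   │ │     │↑│↓│   │↑│
│ ╷ ├─╴ │ └───┬─┘ │ └───┤ │
│↓│ │   │↱ ↓  │↱ ↑│↳ → ↓│↑│
│ ├─┤ ┌─┤ ╷ ╶─┘ ┌─┴───┐ ╵ │
│↓│ │ │ │↑│↳ → ↑│     │↳ ↑│
│ │ ╵ │ ╵ ├─────┤ ╶─┐ ├───┤
│↓│   │↱ ↑│     │   │ │   │
│ └───┤ ┌─┴─╴ ┌─┘ ╷ └─┘ ╷ │
│↳ → ↓│↑│     │   │     │ │
│ ┌─┐ │ │ ╶───┘ ╶─┴─┬───┤ │
│ │ │↓│↑│           │   │ │
│ ╵ │ │ └───┬───┬───┘ ╷ ╵ │
│   │↓│↑ ← ↰│↓ ↰│     │   │
├─╴ │ └───┐ ╵ ╷ │ ┌───┴─┐ │
│   │↳ ↓  │↑ ↲│↑│ │     │ │
│ ╶─┴─┐ ╶─┴───┘ ╵ │ ╶───┘ │
│     │↳ → → → ↑  │       │
└─────┴───────────┴───────┘

Path to Q:

┌───┬───────┬─┬───────────┐
│A  │       │ │           │
│ ╶─┤ ┌───╴ │ ╵ ╶─┐ ┌───┐ │
│↳ ↓│ │     │     │ │   │ │
├─╴ │ │ ┌───┤ ┌───┘ │ ╶─┤ │
│↓ ↲│ │ │   │ │     │   │ │
│ ╶─┤ │ ╵ ╷ │ │ ┌───┴─┐ │ │
│↳ ↓│ │   │ │ │ │Q    │ │ │
├─╴ │ └─┬─┤ └─┘ │ ╷ ╷ ╵ │ │
│↓ ↲│   │ │     │↑│ │   │ │
│ ╷ ├─╴ │ └───┬─┘ │ └───┤ │
│↓│ │   │↱ ↓  │↱ ↑│     │ │
│ ├─┤ ┌─┤ ╷ ╶─┘ ┌─┴───┐ ╵ │
│↓│ │ │ │↑│↳ → ↑│     │   │
│ │ ╵ │ ╵ ├─────┤ ╶─┐ ├───┤
│↓│   │↱ ↑│     │   │ │   │
│ └───┤ ┌─┴─╴ ┌─┘ ╷ └─┘ ╷ │
│↳ → ↓│↑│     │   │     │ │
│ ┌─┐ │ │ ╶───┘ ╶─┴─┬───┤ │
│ │ │↓│↑│           │   │ │
│ ╵ │ │ └───┬───┬───┘ ╷ ╵ │
│   │↓│↑ ← ↰│↓ ↰│     │   │
├─╴ │ └───┐ ╵ ╷ │ ┌───┴─┐ │
│   │↳ ↓  │↑ ↲│↑│ │     │ │
│ ╶─┴─┐ ╶─┴───┘ ╵ │ ╶───┘ │
│     │↳ → → → ↑  │       │
└─────┴───────────┴───────┘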